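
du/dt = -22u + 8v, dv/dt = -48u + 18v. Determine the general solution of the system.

u(t) = K_1e^(2t) - K_2e^(-6t), v(t) = 3K_1e^(2t) - 2K_2e^(-6t)

Coefficient matrix A = [[-22, 8], [-48, 18]].
Characteristic polynomial det(A - λI) = λ^2 + 4λ - 12 = 0.
Eigenvalues λ = 2, -6.
For λ=2: (A-λI) row 1 is [-24, 8], so an eigenvector is (1, 3).
For λ=-6: (A-λI) row 1 is [-16, 8], so an eigenvector is (-1, -2).
General solution: K_1e^(2t)(1,3) + K_2e^(-6t)(-1,-2).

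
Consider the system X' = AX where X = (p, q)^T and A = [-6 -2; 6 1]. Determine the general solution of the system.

p(t) = -2C_1e^(-3t) + C_2e^(-2t), q(t) = 3C_1e^(-3t) - 2C_2e^(-2t)

Coefficient matrix A = [[-6, -2], [6, 1]].
Characteristic polynomial det(A - λI) = λ^2 + 5λ + 6 = 0.
Eigenvalues λ = -3, -2.
For λ=-3: (A-λI) row 1 is [-3, -2], so an eigenvector is (-2, 3).
For λ=-2: (A-λI) row 1 is [-4, -2], so an eigenvector is (1, -2).
General solution: C_1e^(-3t)(-2,3) + C_2e^(-2t)(1,-2).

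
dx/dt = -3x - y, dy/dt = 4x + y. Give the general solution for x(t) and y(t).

Coefficient matrix A = [[-3, -1], [4, 1]].
Characteristic polynomial det(A - λI) = λ^2 + 2λ + 1 = 0.
Single eigenvalue λ = -1 with algebraic multiplicity 2.
Eigenvector v = (-1,2); generalized eigenvector w with (A-λI)w=v is (1,-1).
General solution: e^(-t)[C_1·v + C_2·(t·v + w)].

x(t) = -C_1e^(-t) - C_2te^(-t) + C_2e^(-t), y(t) = 2C_1e^(-t) + 2C_2te^(-t) - C_2e^(-t)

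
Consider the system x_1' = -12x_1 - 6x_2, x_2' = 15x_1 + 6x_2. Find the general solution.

x_1(t) = K_1e^(-3t)sin(3t) - K_1e^(-3t)cos(3t) - K_2e^(-3t)sin(3t) - K_2e^(-3t)cos(3t), x_2(t) = -2K_1e^(-3t)sin(3t) + K_1e^(-3t)cos(3t) + K_2e^(-3t)sin(3t) + 2K_2e^(-3t)cos(3t)

Coefficient matrix A = [[-12, -6], [15, 6]].
Characteristic polynomial det(A - λI) = λ^2 + 6λ + 18 = 0.
Eigenvalues λ = -3 ± 3i (complex conjugate pair).
For λ=-3+3i: an eigenvector is (-1,1) - i(1,-2) = (-1 - i, 1 + 2i).
A real fundamental pair from Re and Im of e^((-3+3i)t)v: X_1 = e^(-3t)(cos(3t)·(-1,1) + sin(3t)·(1,-2)), X_2 = e^(-3t)(sin(3t)·(-1,1) - cos(3t)·(1,-2)).
General solution: K_1X_1 + K_2X_2.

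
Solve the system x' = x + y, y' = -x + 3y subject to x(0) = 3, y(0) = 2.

Coefficient matrix A = [[1, 1], [-1, 3]].
Characteristic polynomial det(A - λI) = λ^2 - 4λ + 4 = 0.
Single eigenvalue λ = 2 with algebraic multiplicity 2.
Eigenvector v = (-1,-1); generalized eigenvector w with (A-λI)w=v is (2,1).
General solution: e^(2t)[c_1·v + c_2·(t·v + w)].
Applying x(0)=3, y(0)=2 gives c_1=-1, c_2=1.

x(t) = -te^(2t) + 3e^(2t), y(t) = -te^(2t) + 2e^(2t)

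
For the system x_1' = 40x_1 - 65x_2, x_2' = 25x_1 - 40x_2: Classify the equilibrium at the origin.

A = [[40,-65],[25,-40]]; det(A-λI) = λ^2 + 25.
λ = 0 ± 5i: zero real part.

center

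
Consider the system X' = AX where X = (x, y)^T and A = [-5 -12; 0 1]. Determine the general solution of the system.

Coefficient matrix A = [[-5, -12], [0, 1]].
Characteristic polynomial det(A - λI) = λ^2 + 4λ - 5 = 0.
Eigenvalues λ = -5, 1.
For λ=-5: (A-λI) row 1 is [0, -12], so an eigenvector is (-1, 0).
For λ=1: (A-λI) row 1 is [-6, -12], so an eigenvector is (2, -1).
General solution: K_1e^(-5t)(-1,0) + K_2e^(t)(2,-1).

x(t) = -K_1e^(-5t) + 2K_2e^(t), y(t) = -K_2e^(t)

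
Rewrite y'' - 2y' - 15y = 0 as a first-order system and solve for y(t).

y(t) = K_1e^(-3t) + K_2e^(5t)

Let x_1 = y, x_2 = y'. Then x_1' = x_2 and x_2' = 15x_1 + 2x_2.
A = [[0,1],[15,2]]; det(A-λI) = λ^2 - 2λ - 15.
Eigenvalues λ = -3, 5 with eigenvectors (1,-3), (1,5).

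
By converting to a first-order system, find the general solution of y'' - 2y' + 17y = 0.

Let x_1 = y, x_2 = y'. Then x_1' = x_2 and x_2' = -17x_1 + 2x_2.
A = [[0,1],[-17,2]]; det(A-λI) = λ^2 - 2λ + 17.
Eigenvalues λ = 1 ± 4i.

y(t) = C_1e^(t)cos(4t) + C_2e^(t)sin(4t)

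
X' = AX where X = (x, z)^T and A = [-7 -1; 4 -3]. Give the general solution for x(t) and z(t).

x(t) = K_1e^(-5t) + K_2te^(-5t) + K_2e^(-5t), z(t) = -2K_1e^(-5t) - 2K_2te^(-5t) - 3K_2e^(-5t)

Coefficient matrix A = [[-7, -1], [4, -3]].
Characteristic polynomial det(A - λI) = λ^2 + 10λ + 25 = 0.
Single eigenvalue λ = -5 with algebraic multiplicity 2.
Eigenvector v = (1,-2); generalized eigenvector w with (A-λI)w=v is (1,-3).
General solution: e^(-5t)[K_1·v + K_2·(t·v + w)].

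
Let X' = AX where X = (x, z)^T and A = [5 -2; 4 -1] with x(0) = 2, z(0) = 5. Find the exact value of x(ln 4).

A = [[5,-2],[4,-1]]; eigenvalues λ = 1, 3.
Eigenvectors: (1,2) for λ=1, (-1,-1) for λ=3.
From the initial condition, c_1 = 3, c_2 = 1.
x(ln 4) = (3)(4^1)(1) + (1)(4^3)(-1) = -52.

-52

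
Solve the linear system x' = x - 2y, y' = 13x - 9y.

x(t) = -c_1e^(-4t)sin(t) + c_1e^(-4t)cos(t) + c_2e^(-4t)sin(t) + c_2e^(-4t)cos(t), y(t) = -2c_1e^(-4t)sin(t) + 3c_1e^(-4t)cos(t) + 3c_2e^(-4t)sin(t) + 2c_2e^(-4t)cos(t)

Coefficient matrix A = [[1, -2], [13, -9]].
Characteristic polynomial det(A - λI) = λ^2 + 8λ + 17 = 0.
Eigenvalues λ = -4 ± i (complex conjugate pair).
For λ=-4+i: an eigenvector is (1,3) - i(-1,-2) = (1 + i, 3 + 2i).
A real fundamental pair from Re and Im of e^((-4+i)t)v: X_1 = e^(-4t)(cos(t)·(1,3) + sin(t)·(-1,-2)), X_2 = e^(-4t)(sin(t)·(1,3) - cos(t)·(-1,-2)).
General solution: c_1X_1 + c_2X_2.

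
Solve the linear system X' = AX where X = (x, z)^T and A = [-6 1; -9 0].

x(t) = c_1e^(-3t) + c_2te^(-3t), z(t) = 3c_1e^(-3t) + 3c_2te^(-3t) + c_2e^(-3t)

Coefficient matrix A = [[-6, 1], [-9, 0]].
Characteristic polynomial det(A - λI) = λ^2 + 6λ + 9 = 0.
Single eigenvalue λ = -3 with algebraic multiplicity 2.
Eigenvector v = (1,3); generalized eigenvector w with (A-λI)w=v is (0,1).
General solution: e^(-3t)[c_1·v + c_2·(t·v + w)].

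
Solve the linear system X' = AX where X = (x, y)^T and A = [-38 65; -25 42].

x(t) = -2c_1e^(2t)sin(5t) - 3c_1e^(2t)cos(5t) - 3c_2e^(2t)sin(5t) + 2c_2e^(2t)cos(5t), y(t) = -c_1e^(2t)sin(5t) - 2c_1e^(2t)cos(5t) - 2c_2e^(2t)sin(5t) + c_2e^(2t)cos(5t)

Coefficient matrix A = [[-38, 65], [-25, 42]].
Characteristic polynomial det(A - λI) = λ^2 - 4λ + 29 = 0.
Eigenvalues λ = 2 ± 5i (complex conjugate pair).
For λ=2+5i: an eigenvector is (-3,-2) - i(-2,-1) = (-3 + 2i, -2 + i).
A real fundamental pair from Re and Im of e^((2+5i)t)v: X_1 = e^(2t)(cos(5t)·(-3,-2) + sin(5t)·(-2,-1)), X_2 = e^(2t)(sin(5t)·(-3,-2) - cos(5t)·(-2,-1)).
General solution: c_1X_1 + c_2X_2.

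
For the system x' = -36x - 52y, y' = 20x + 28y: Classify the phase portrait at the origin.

A = [[-36,-52],[20,28]]; det(A-λI) = λ^2 + 8λ + 32.
λ = -4 ± 4i: negative real part.

stable spiral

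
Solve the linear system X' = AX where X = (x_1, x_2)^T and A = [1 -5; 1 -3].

x_1(t) = c_1e^(-t)sin(t) - 2c_1e^(-t)cos(t) - 2c_2e^(-t)sin(t) - c_2e^(-t)cos(t), x_2(t) = -c_1e^(-t)cos(t) - c_2e^(-t)sin(t)

Coefficient matrix A = [[1, -5], [1, -3]].
Characteristic polynomial det(A - λI) = λ^2 + 2λ + 2 = 0.
Eigenvalues λ = -1 ± i (complex conjugate pair).
For λ=-1+i: an eigenvector is (-2,-1) - i(1,0) = (-2 - i, -1).
A real fundamental pair from Re and Im of e^((-1+i)t)v: X_1 = e^(-t)(cos(t)·(-2,-1) + sin(t)·(1,0)), X_2 = e^(-t)(sin(t)·(-2,-1) - cos(t)·(1,0)).
General solution: c_1X_1 + c_2X_2.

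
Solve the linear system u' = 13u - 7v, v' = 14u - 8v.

u(t) = K_1e^(-t) + K_2e^(6t), v(t) = 2K_1e^(-t) + K_2e^(6t)

Coefficient matrix A = [[13, -7], [14, -8]].
Characteristic polynomial det(A - λI) = λ^2 - 5λ - 6 = 0.
Eigenvalues λ = -1, 6.
For λ=-1: (A-λI) row 1 is [14, -7], so an eigenvector is (1, 2).
For λ=6: (A-λI) row 1 is [7, -7], so an eigenvector is (1, 1).
General solution: K_1e^(-t)(1,2) + K_2e^(6t)(1,1).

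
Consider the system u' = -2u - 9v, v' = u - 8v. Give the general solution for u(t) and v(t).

Coefficient matrix A = [[-2, -9], [1, -8]].
Characteristic polynomial det(A - λI) = λ^2 + 10λ + 25 = 0.
Single eigenvalue λ = -5 with algebraic multiplicity 2.
Eigenvector v = (3,1); generalized eigenvector w with (A-λI)w=v is (-2,-1).
General solution: e^(-5t)[c_1·v + c_2·(t·v + w)].

u(t) = 3c_1e^(-5t) + 3c_2te^(-5t) - 2c_2e^(-5t), v(t) = c_1e^(-5t) + c_2te^(-5t) - c_2e^(-5t)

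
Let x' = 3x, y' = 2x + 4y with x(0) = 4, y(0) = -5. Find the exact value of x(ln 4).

A = [[3,0],[2,4]]; eigenvalues λ = 4, 3.
Eigenvectors: (0,1) for λ=4, (1,-2) for λ=3.
From the initial condition, c_1 = 3, c_2 = 4.
x(ln 4) = (3)(4^4)(0) + (4)(4^3)(1) = 256.

256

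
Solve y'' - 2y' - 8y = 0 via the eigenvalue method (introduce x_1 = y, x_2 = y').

y(t) = K_1e^(4t) + K_2e^(-2t)

Let x_1 = y, x_2 = y'. Then x_1' = x_2 and x_2' = 8x_1 + 2x_2.
A = [[0,1],[8,2]]; det(A-λI) = λ^2 - 2λ - 8.
Eigenvalues λ = 4, -2 with eigenvectors (1,4), (1,-2).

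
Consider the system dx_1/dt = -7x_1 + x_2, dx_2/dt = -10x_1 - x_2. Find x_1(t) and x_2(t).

Coefficient matrix A = [[-7, 1], [-10, -1]].
Characteristic polynomial det(A - λI) = λ^2 + 8λ + 17 = 0.
Eigenvalues λ = -4 ± i (complex conjugate pair).
For λ=-4+i: an eigenvector is (1,3) - i(0,-1) = (1, 3 + i).
A real fundamental pair from Re and Im of e^((-4+i)t)v: X_1 = e^(-4t)(cos(t)·(1,3) + sin(t)·(0,-1)), X_2 = e^(-4t)(sin(t)·(1,3) - cos(t)·(0,-1)).
General solution: c_1X_1 + c_2X_2.

x_1(t) = c_1e^(-4t)cos(t) + c_2e^(-4t)sin(t), x_2(t) = -c_1e^(-4t)sin(t) + 3c_1e^(-4t)cos(t) + 3c_2e^(-4t)sin(t) + c_2e^(-4t)cos(t)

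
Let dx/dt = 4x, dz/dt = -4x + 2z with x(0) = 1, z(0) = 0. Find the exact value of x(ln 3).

A = [[4,0],[-4,2]]; eigenvalues λ = 4, 2.
Eigenvectors: (-1,2) for λ=4, (0,-1) for λ=2.
From the initial condition, c_1 = -1, c_2 = -2.
x(ln 3) = (-1)(3^4)(-1) + (-2)(3^2)(0) = 81.

81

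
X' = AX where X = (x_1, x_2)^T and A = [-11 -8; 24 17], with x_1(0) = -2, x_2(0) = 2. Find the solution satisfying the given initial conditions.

Coefficient matrix A = [[-11, -8], [24, 17]].
Characteristic polynomial det(A - λI) = λ^2 - 6λ + 5 = 0.
Eigenvalues λ = 5, 1.
For λ=5: (A-λI) row 1 is [-16, -8], so an eigenvector is (1, -2).
For λ=1: (A-λI) row 1 is [-12, -8], so an eigenvector is (-2, 3).
General solution: c_1e^(5t)(1,-2) + c_2e^(t)(-2,3).
Applying x_1(0)=-2, x_2(0)=2 gives c_1=2, c_2=2.

x_1(t) = 2e^(5t) - 4e^(t), x_2(t) = -4e^(5t) + 6e^(t)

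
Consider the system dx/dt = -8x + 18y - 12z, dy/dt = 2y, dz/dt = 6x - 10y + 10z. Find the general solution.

Coefficient matrix A = [[-8, 18, -12], [0, 2, 0], [6, -10, 10]].
det(A - λI) = 0 gives eigenvalues λ = 4, 2, -2.
For λ=4: eigenvector (-1,0,1).
For λ=2: eigenvector (3,1,-1).
For λ=-2: eigenvector (-2,0,1).
General solution: K_1e^(4t)(-1,0,1) + K_2e^(2t)(3,1,-1) + K_3e^(-2t)(-2,0,1).

x(t) = -K_1e^(4t) + 3K_2e^(2t) - 2K_3e^(-2t), y(t) = K_2e^(2t), z(t) = K_1e^(4t) - K_2e^(2t) + K_3e^(-2t)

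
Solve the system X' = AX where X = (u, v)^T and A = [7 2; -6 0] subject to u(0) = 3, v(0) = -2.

u(t) = 8e^(4t) - 5e^(3t), v(t) = -12e^(4t) + 10e^(3t)

Coefficient matrix A = [[7, 2], [-6, 0]].
Characteristic polynomial det(A - λI) = λ^2 - 7λ + 12 = 0.
Eigenvalues λ = 4, 3.
For λ=4: (A-λI) row 1 is [3, 2], so an eigenvector is (-2, 3).
For λ=3: (A-λI) row 1 is [4, 2], so an eigenvector is (-1, 2).
General solution: c_1e^(4t)(-2,3) + c_2e^(3t)(-1,2).
Applying u(0)=3, v(0)=-2 gives c_1=-4, c_2=5.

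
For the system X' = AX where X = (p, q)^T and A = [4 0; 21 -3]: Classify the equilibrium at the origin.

A = [[4,0],[21,-3]]; det(A-λI) = λ^2 - λ - 12.
λ = -3, 4: opposite signs.

saddle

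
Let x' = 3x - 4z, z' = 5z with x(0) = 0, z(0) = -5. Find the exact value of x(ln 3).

2160

A = [[3,-4],[0,5]]; eigenvalues λ = 5, 3.
Eigenvectors: (2,-1) for λ=5, (-1,0) for λ=3.
From the initial condition, c_1 = 5, c_2 = 10.
x(ln 3) = (5)(3^5)(2) + (10)(3^3)(-1) = 2160.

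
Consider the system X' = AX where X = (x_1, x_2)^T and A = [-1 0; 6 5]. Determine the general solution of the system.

Coefficient matrix A = [[-1, 0], [6, 5]].
Characteristic polynomial det(A - λI) = λ^2 - 4λ - 5 = 0.
Eigenvalues λ = 5, -1.
For λ=5: (A-λI) row 1 is [-6, 0], so an eigenvector is (0, -1).
For λ=-1: (A-λI) row 2 is [6, 6], so an eigenvector is (1, -1).
General solution: K_1e^(5t)(0,-1) + K_2e^(-t)(1,-1).

x_1(t) = K_2e^(-t), x_2(t) = -K_1e^(5t) - K_2e^(-t)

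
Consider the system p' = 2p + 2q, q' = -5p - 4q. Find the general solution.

Coefficient matrix A = [[2, 2], [-5, -4]].
Characteristic polynomial det(A - λI) = λ^2 + 2λ + 2 = 0.
Eigenvalues λ = -1 ± i (complex conjugate pair).
For λ=-1+i: an eigenvector is (1,-2) - i(-1,1) = (1 + i, -2 - i).
A real fundamental pair from Re and Im of e^((-1+i)t)v: X_1 = e^(-t)(cos(t)·(1,-2) + sin(t)·(-1,1)), X_2 = e^(-t)(sin(t)·(1,-2) - cos(t)·(-1,1)).
General solution: K_1X_1 + K_2X_2.

p(t) = -K_1e^(-t)sin(t) + K_1e^(-t)cos(t) + K_2e^(-t)sin(t) + K_2e^(-t)cos(t), q(t) = K_1e^(-t)sin(t) - 2K_1e^(-t)cos(t) - 2K_2e^(-t)sin(t) - K_2e^(-t)cos(t)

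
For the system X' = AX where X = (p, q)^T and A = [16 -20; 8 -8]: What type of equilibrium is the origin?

unstable spiral

A = [[16,-20],[8,-8]]; det(A-λI) = λ^2 - 8λ + 32.
λ = 4 ± 4i: positive real part.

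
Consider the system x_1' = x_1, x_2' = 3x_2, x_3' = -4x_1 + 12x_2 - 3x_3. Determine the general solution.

Coefficient matrix A = [[1, 0, 0], [0, 3, 0], [-4, 12, -3]].
det(A - λI) = 0 gives eigenvalues λ = 1, 3, -3.
For λ=1: eigenvector (1,0,-1).
For λ=3: eigenvector (0,1,2).
For λ=-3: eigenvector (0,0,1).
General solution: c_1e^(t)(1,0,-1) + c_2e^(3t)(0,1,2) + c_3e^(-3t)(0,0,1).

x_1(t) = c_1e^(t), x_2(t) = c_2e^(3t), x_3(t) = -c_1e^(t) + 2c_2e^(3t) + c_3e^(-3t)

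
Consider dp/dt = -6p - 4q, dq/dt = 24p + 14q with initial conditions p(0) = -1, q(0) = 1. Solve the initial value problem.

p(t) = e^(6t) - 2e^(2t), q(t) = -3e^(6t) + 4e^(2t)

Coefficient matrix A = [[-6, -4], [24, 14]].
Characteristic polynomial det(A - λI) = λ^2 - 8λ + 12 = 0.
Eigenvalues λ = 2, 6.
For λ=2: (A-λI) row 1 is [-8, -4], so an eigenvector is (1, -2).
For λ=6: (A-λI) row 1 is [-12, -4], so an eigenvector is (-1, 3).
General solution: c_1e^(2t)(1,-2) + c_2e^(6t)(-1,3).
Applying p(0)=-1, q(0)=1 gives c_1=-2, c_2=-1.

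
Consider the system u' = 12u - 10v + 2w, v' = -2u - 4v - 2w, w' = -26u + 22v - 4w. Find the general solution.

Coefficient matrix A = [[12, -10, 2], [-2, -4, -2], [-26, 22, -4]].
det(A - λI) = 0 gives eigenvalues λ = 4, 2, -2.
For λ=4: eigenvector (3,1,-7).
For λ=2: eigenvector (-2,-1,5).
For λ=-2: eigenvector (1,1,-2).
General solution: C_1e^(4t)(3,1,-7) + C_2e^(2t)(-2,-1,5) + C_3e^(-2t)(1,1,-2).

u(t) = 3C_1e^(4t) - 2C_2e^(2t) + C_3e^(-2t), v(t) = C_1e^(4t) - C_2e^(2t) + C_3e^(-2t), w(t) = -7C_1e^(4t) + 5C_2e^(2t) - 2C_3e^(-2t)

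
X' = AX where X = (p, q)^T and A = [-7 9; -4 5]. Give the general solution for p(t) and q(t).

p(t) = -3C_1e^(-t) - 3C_2te^(-t) + 2C_2e^(-t), q(t) = -2C_1e^(-t) - 2C_2te^(-t) + C_2e^(-t)

Coefficient matrix A = [[-7, 9], [-4, 5]].
Characteristic polynomial det(A - λI) = λ^2 + 2λ + 1 = 0.
Single eigenvalue λ = -1 with algebraic multiplicity 2.
Eigenvector v = (-3,-2); generalized eigenvector w with (A-λI)w=v is (2,1).
General solution: e^(-t)[C_1·v + C_2·(t·v + w)].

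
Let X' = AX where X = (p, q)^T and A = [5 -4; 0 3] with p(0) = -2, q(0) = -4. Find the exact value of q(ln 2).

-32

A = [[5,-4],[0,3]]; eigenvalues λ = 3, 5.
Eigenvectors: (-2,-1) for λ=3, (1,0) for λ=5.
From the initial condition, c_1 = 4, c_2 = 6.
q(ln 2) = (4)(2^3)(-1) + (6)(2^5)(0) = -32.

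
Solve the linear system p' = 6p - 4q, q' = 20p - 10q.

p(t) = -K_1e^(-2t)sin(4t) + K_2e^(-2t)cos(4t), q(t) = -2K_1e^(-2t)sin(4t) + K_1e^(-2t)cos(4t) + K_2e^(-2t)sin(4t) + 2K_2e^(-2t)cos(4t)

Coefficient matrix A = [[6, -4], [20, -10]].
Characteristic polynomial det(A - λI) = λ^2 + 4λ + 20 = 0.
Eigenvalues λ = -2 ± 4i (complex conjugate pair).
For λ=-2+4i: an eigenvector is (0,1) - i(-1,-2) = (0 + i, 1 + 2i).
A real fundamental pair from Re and Im of e^((-2+4i)t)v: X_1 = e^(-2t)(cos(4t)·(0,1) + sin(4t)·(-1,-2)), X_2 = e^(-2t)(sin(4t)·(0,1) - cos(4t)·(-1,-2)).
General solution: K_1X_1 + K_2X_2.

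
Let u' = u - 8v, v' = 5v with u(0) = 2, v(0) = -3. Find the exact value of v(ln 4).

A = [[1,-8],[0,5]]; eigenvalues λ = 5, 1.
Eigenvectors: (-2,1) for λ=5, (1,0) for λ=1.
From the initial condition, c_1 = -3, c_2 = -4.
v(ln 4) = (-3)(4^5)(1) + (-4)(4^1)(0) = -3072.

-3072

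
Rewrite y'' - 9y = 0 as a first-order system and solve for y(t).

y(t) = K_1e^(-3t) + K_2e^(3t)

Let x_1 = y, x_2 = y'. Then x_1' = x_2 and x_2' = 9x_1.
A = [[0,1],[9,0]]; det(A-λI) = λ^2 - 9.
Eigenvalues λ = -3, 3 with eigenvectors (1,-3), (1,3).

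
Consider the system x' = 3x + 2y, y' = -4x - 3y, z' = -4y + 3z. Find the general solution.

Coefficient matrix A = [[3, 2, 0], [-4, -3, 0], [0, -4, 3]].
det(A - λI) = 0 gives eigenvalues λ = -1, 1, 3.
For λ=-1: eigenvector (1,-2,-2).
For λ=1: eigenvector (1,-1,-2).
For λ=3: eigenvector (0,0,1).
General solution: c_1e^(-t)(1,-2,-2) + c_2e^(t)(1,-1,-2) + c_3e^(3t)(0,0,1).

x(t) = c_1e^(-t) + c_2e^(t), y(t) = -2c_1e^(-t) - c_2e^(t), z(t) = -2c_1e^(-t) - 2c_2e^(t) + c_3e^(3t)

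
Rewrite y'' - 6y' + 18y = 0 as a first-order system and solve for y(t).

y(t) = C_1e^(3t)cos(3t) + C_2e^(3t)sin(3t)

Let x_1 = y, x_2 = y'. Then x_1' = x_2 and x_2' = -18x_1 + 6x_2.
A = [[0,1],[-18,6]]; det(A-λI) = λ^2 - 6λ + 18.
Eigenvalues λ = 3 ± 3i.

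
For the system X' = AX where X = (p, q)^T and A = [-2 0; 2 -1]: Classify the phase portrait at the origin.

stable node

A = [[-2,0],[2,-1]]; det(A-λI) = λ^2 + 3λ + 2.
λ = -2, -1: both negative.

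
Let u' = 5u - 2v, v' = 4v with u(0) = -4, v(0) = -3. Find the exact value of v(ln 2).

A = [[5,-2],[0,4]]; eigenvalues λ = 4, 5.
Eigenvectors: (-2,-1) for λ=4, (1,0) for λ=5.
From the initial condition, c_1 = 3, c_2 = 2.
v(ln 2) = (3)(2^4)(-1) + (2)(2^5)(0) = -48.

-48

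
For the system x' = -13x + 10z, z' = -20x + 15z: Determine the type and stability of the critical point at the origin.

unstable spiral

A = [[-13,10],[-20,15]]; det(A-λI) = λ^2 - 2λ + 5.
λ = 1 ± 2i: positive real part.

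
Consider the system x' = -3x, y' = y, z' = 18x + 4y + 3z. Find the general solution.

x(t) = K_1e^(-3t), y(t) = K_2e^(t), z(t) = -3K_1e^(-3t) - 2K_2e^(t) + K_3e^(3t)

Coefficient matrix A = [[-3, 0, 0], [0, 1, 0], [18, 4, 3]].
det(A - λI) = 0 gives eigenvalues λ = -3, 1, 3.
For λ=-3: eigenvector (1,0,-3).
For λ=1: eigenvector (0,1,-2).
For λ=3: eigenvector (0,0,1).
General solution: K_1e^(-3t)(1,0,-3) + K_2e^(t)(0,1,-2) + K_3e^(3t)(0,0,1).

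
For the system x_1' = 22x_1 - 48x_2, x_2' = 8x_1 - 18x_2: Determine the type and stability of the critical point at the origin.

saddle

A = [[22,-48],[8,-18]]; det(A-λI) = λ^2 - 4λ - 12.
λ = -2, 6: opposite signs.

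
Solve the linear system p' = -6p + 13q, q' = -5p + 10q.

p(t) = 2c_1e^(2t)sin(t) + 3c_1e^(2t)cos(t) + 3c_2e^(2t)sin(t) - 2c_2e^(2t)cos(t), q(t) = c_1e^(2t)sin(t) + 2c_1e^(2t)cos(t) + 2c_2e^(2t)sin(t) - c_2e^(2t)cos(t)

Coefficient matrix A = [[-6, 13], [-5, 10]].
Characteristic polynomial det(A - λI) = λ^2 - 4λ + 5 = 0.
Eigenvalues λ = 2 ± i (complex conjugate pair).
For λ=2+i: an eigenvector is (3,2) - i(2,1) = (3 - 2i, 2 - i).
A real fundamental pair from Re and Im of e^((2+i)t)v: X_1 = e^(2t)(cos(t)·(3,2) + sin(t)·(2,1)), X_2 = e^(2t)(sin(t)·(3,2) - cos(t)·(2,1)).
General solution: c_1X_1 + c_2X_2.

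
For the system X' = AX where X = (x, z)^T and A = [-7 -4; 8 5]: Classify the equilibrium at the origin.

saddle

A = [[-7,-4],[8,5]]; det(A-λI) = λ^2 + 2λ - 3.
λ = 1, -3: opposite signs.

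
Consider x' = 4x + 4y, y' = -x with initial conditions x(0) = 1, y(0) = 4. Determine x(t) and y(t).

Coefficient matrix A = [[4, 4], [-1, 0]].
Characteristic polynomial det(A - λI) = λ^2 - 4λ + 4 = 0.
Single eigenvalue λ = 2 with algebraic multiplicity 2.
Eigenvector v = (2,-1); generalized eigenvector w with (A-λI)w=v is (1,0).
General solution: e^(2t)[K_1·v + K_2·(t·v + w)].
Applying x(0)=1, y(0)=4 gives K_1=-4, K_2=9.

x(t) = 18te^(2t) + e^(2t), y(t) = -9te^(2t) + 4e^(2t)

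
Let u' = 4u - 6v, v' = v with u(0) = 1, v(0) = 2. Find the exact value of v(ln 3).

A = [[4,-6],[0,1]]; eigenvalues λ = 4, 1.
Eigenvectors: (1,0) for λ=4, (2,1) for λ=1.
From the initial condition, c_1 = -3, c_2 = 2.
v(ln 3) = (-3)(3^4)(0) + (2)(3^1)(1) = 6.

6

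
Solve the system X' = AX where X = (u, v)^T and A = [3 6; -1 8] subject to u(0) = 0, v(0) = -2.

u(t) = -12e^(6t) + 12e^(5t), v(t) = -6e^(6t) + 4e^(5t)

Coefficient matrix A = [[3, 6], [-1, 8]].
Characteristic polynomial det(A - λI) = λ^2 - 11λ + 30 = 0.
Eigenvalues λ = 6, 5.
For λ=6: (A-λI) row 1 is [-3, 6], so an eigenvector is (2, 1).
For λ=5: (A-λI) row 1 is [-2, 6], so an eigenvector is (3, 1).
General solution: C_1e^(6t)(2,1) + C_2e^(5t)(3,1).
Applying u(0)=0, v(0)=-2 gives C_1=-6, C_2=4.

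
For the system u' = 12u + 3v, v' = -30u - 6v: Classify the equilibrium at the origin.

unstable spiral

A = [[12,3],[-30,-6]]; det(A-λI) = λ^2 - 6λ + 18.
λ = 3 ± 3i: positive real part.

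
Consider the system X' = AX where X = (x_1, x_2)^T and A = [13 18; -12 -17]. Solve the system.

x_1(t) = -3c_1e^(t) - c_2e^(-5t), x_2(t) = 2c_1e^(t) + c_2e^(-5t)

Coefficient matrix A = [[13, 18], [-12, -17]].
Characteristic polynomial det(A - λI) = λ^2 + 4λ - 5 = 0.
Eigenvalues λ = 1, -5.
For λ=1: (A-λI) row 1 is [12, 18], so an eigenvector is (-3, 2).
For λ=-5: (A-λI) row 1 is [18, 18], so an eigenvector is (-1, 1).
General solution: c_1e^(t)(-3,2) + c_2e^(-5t)(-1,1).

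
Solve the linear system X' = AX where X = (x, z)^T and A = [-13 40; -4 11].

Coefficient matrix A = [[-13, 40], [-4, 11]].
Characteristic polynomial det(A - λI) = λ^2 + 2λ + 17 = 0.
Eigenvalues λ = -1 ± 4i (complex conjugate pair).
For λ=-1+4i: an eigenvector is (1,0) - i(-3,-1) = (1 + 3i, 0 + i).
A real fundamental pair from Re and Im of e^((-1+4i)t)v: X_1 = e^(-t)(cos(4t)·(1,0) + sin(4t)·(-3,-1)), X_2 = e^(-t)(sin(4t)·(1,0) - cos(4t)·(-3,-1)).
General solution: K_1X_1 + K_2X_2.

x(t) = -3K_1e^(-t)sin(4t) + K_1e^(-t)cos(4t) + K_2e^(-t)sin(4t) + 3K_2e^(-t)cos(4t), z(t) = -K_1e^(-t)sin(4t) + K_2e^(-t)cos(4t)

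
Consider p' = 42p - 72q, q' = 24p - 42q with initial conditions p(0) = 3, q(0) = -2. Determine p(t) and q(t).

Coefficient matrix A = [[42, -72], [24, -42]].
Characteristic polynomial det(A - λI) = λ^2 - 36 = 0.
Eigenvalues λ = 6, -6.
For λ=6: (A-λI) row 1 is [36, -72], so an eigenvector is (2, 1).
For λ=-6: (A-λI) row 1 is [48, -72], so an eigenvector is (3, 2).
General solution: c_1e^(6t)(2,1) + c_2e^(-6t)(3,2).
Applying p(0)=3, q(0)=-2 gives c_1=12, c_2=-7.

p(t) = 24e^(6t) - 21e^(-6t), q(t) = 12e^(6t) - 14e^(-6t)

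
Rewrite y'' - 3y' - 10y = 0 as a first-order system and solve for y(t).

Let x_1 = y, x_2 = y'. Then x_1' = x_2 and x_2' = 10x_1 + 3x_2.
A = [[0,1],[10,3]]; det(A-λI) = λ^2 - 3λ - 10.
Eigenvalues λ = -2, 5 with eigenvectors (1,-2), (1,5).

y(t) = c_1e^(-2t) + c_2e^(5t)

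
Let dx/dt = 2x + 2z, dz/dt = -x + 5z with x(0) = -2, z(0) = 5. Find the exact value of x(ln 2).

A = [[2,2],[-1,5]]; eigenvalues λ = 3, 4.
Eigenvectors: (-2,-1) for λ=3, (-1,-1) for λ=4.
From the initial condition, c_1 = 7, c_2 = -12.
x(ln 2) = (7)(2^3)(-2) + (-12)(2^4)(-1) = 80.

80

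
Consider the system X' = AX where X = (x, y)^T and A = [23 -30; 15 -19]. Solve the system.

x(t) = -K_1e^(2t)sin(3t) - 3K_1e^(2t)cos(3t) - 3K_2e^(2t)sin(3t) + K_2e^(2t)cos(3t), y(t) = -K_1e^(2t)sin(3t) - 2K_1e^(2t)cos(3t) - 2K_2e^(2t)sin(3t) + K_2e^(2t)cos(3t)

Coefficient matrix A = [[23, -30], [15, -19]].
Characteristic polynomial det(A - λI) = λ^2 - 4λ + 13 = 0.
Eigenvalues λ = 2 ± 3i (complex conjugate pair).
For λ=2+3i: an eigenvector is (-3,-2) - i(-1,-1) = (-3 + i, -2 + i).
A real fundamental pair from Re and Im of e^((2+3i)t)v: X_1 = e^(2t)(cos(3t)·(-3,-2) + sin(3t)·(-1,-1)), X_2 = e^(2t)(sin(3t)·(-3,-2) - cos(3t)·(-1,-1)).
General solution: K_1X_1 + K_2X_2.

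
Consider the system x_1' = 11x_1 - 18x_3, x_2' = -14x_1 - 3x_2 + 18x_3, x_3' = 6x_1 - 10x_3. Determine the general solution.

x_1(t) = -3K_2e^(-t) + 2K_3e^(2t), x_2(t) = K_1e^(-3t) + 3K_2e^(-t) - 2K_3e^(2t), x_3(t) = -2K_2e^(-t) + K_3e^(2t)

Coefficient matrix A = [[11, 0, -18], [-14, -3, 18], [6, 0, -10]].
det(A - λI) = 0 gives eigenvalues λ = -3, -1, 2.
For λ=-3: eigenvector (0,1,0).
For λ=-1: eigenvector (-3,3,-2).
For λ=2: eigenvector (2,-2,1).
General solution: K_1e^(-3t)(0,1,0) + K_2e^(-t)(-3,3,-2) + K_3e^(2t)(2,-2,1).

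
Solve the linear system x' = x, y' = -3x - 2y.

Coefficient matrix A = [[1, 0], [-3, -2]].
Characteristic polynomial det(A - λI) = λ^2 + λ - 2 = 0.
Eigenvalues λ = 1, -2.
For λ=1: (A-λI) row 2 is [-3, -3], so an eigenvector is (-1, 1).
For λ=-2: (A-λI) row 1 is [3, 0], so an eigenvector is (0, -1).
General solution: K_1e^(t)(-1,1) + K_2e^(-2t)(0,-1).

x(t) = -K_1e^(t), y(t) = K_1e^(t) - K_2e^(-2t)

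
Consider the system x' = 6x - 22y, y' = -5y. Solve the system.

Coefficient matrix A = [[6, -22], [0, -5]].
Characteristic polynomial det(A - λI) = λ^2 - λ - 30 = 0.
Eigenvalues λ = 6, -5.
For λ=6: (A-λI) row 1 is [0, -22], so an eigenvector is (-1, 0).
For λ=-5: (A-λI) row 1 is [11, -22], so an eigenvector is (2, 1).
General solution: C_1e^(6t)(-1,0) + C_2e^(-5t)(2,1).

x(t) = -C_1e^(6t) + 2C_2e^(-5t), y(t) = C_2e^(-5t)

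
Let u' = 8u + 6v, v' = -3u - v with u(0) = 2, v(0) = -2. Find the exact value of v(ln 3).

-18

A = [[8,6],[-3,-1]]; eigenvalues λ = 5, 2.
Eigenvectors: (-2,1) for λ=5, (1,-1) for λ=2.
From the initial condition, c_1 = 0, c_2 = 2.
v(ln 3) = (0)(3^5)(1) + (2)(3^2)(-1) = -18.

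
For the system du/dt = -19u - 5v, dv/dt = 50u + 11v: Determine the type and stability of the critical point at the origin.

A = [[-19,-5],[50,11]]; det(A-λI) = λ^2 + 8λ + 41.
λ = -4 ± 5i: negative real part.

stable spiral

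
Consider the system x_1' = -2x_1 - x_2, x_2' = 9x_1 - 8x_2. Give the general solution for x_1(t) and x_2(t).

Coefficient matrix A = [[-2, -1], [9, -8]].
Characteristic polynomial det(A - λI) = λ^2 + 10λ + 25 = 0.
Single eigenvalue λ = -5 with algebraic multiplicity 2.
Eigenvector v = (1,3); generalized eigenvector w with (A-λI)w=v is (1,2).
General solution: e^(-5t)[C_1·v + C_2·(t·v + w)].

x_1(t) = C_1e^(-5t) + C_2te^(-5t) + C_2e^(-5t), x_2(t) = 3C_1e^(-5t) + 3C_2te^(-5t) + 2C_2e^(-5t)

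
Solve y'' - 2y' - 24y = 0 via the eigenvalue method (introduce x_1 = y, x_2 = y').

Let x_1 = y, x_2 = y'. Then x_1' = x_2 and x_2' = 24x_1 + 2x_2.
A = [[0,1],[24,2]]; det(A-λI) = λ^2 - 2λ - 24.
Eigenvalues λ = 6, -4 with eigenvectors (1,6), (1,-4).

y(t) = c_1e^(6t) + c_2e^(-4t)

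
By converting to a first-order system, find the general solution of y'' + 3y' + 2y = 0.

y(t) = C_1e^(-t) + C_2e^(-2t)

Let x_1 = y, x_2 = y'. Then x_1' = x_2 and x_2' = -2x_1 - 3x_2.
A = [[0,1],[-2,-3]]; det(A-λI) = λ^2 + 3λ + 2.
Eigenvalues λ = -1, -2 with eigenvectors (1,-1), (1,-2).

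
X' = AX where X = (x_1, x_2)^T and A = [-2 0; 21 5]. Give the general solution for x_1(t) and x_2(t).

x_1(t) = c_1e^(-2t), x_2(t) = -3c_1e^(-2t) + c_2e^(5t)

Coefficient matrix A = [[-2, 0], [21, 5]].
Characteristic polynomial det(A - λI) = λ^2 - 3λ - 10 = 0.
Eigenvalues λ = -2, 5.
For λ=-2: (A-λI) row 2 is [21, 7], so an eigenvector is (1, -3).
For λ=5: (A-λI) row 1 is [-7, 0], so an eigenvector is (0, 1).
General solution: c_1e^(-2t)(1,-3) + c_2e^(5t)(0,1).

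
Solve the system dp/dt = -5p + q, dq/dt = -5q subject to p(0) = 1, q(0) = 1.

Coefficient matrix A = [[-5, 1], [0, -5]].
Characteristic polynomial det(A - λI) = λ^2 + 10λ + 25 = 0.
Single eigenvalue λ = -5 with algebraic multiplicity 2.
Eigenvector v = (1,0); generalized eigenvector w with (A-λI)w=v is (-3,1).
General solution: e^(-5t)[K_1·v + K_2·(t·v + w)].
Applying p(0)=1, q(0)=1 gives K_1=4, K_2=1.

p(t) = te^(-5t) + e^(-5t), q(t) = e^(-5t)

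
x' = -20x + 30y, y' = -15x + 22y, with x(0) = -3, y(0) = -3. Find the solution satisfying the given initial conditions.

x(t) = -9e^(t)sin(3t) - 3e^(t)cos(3t), y(t) = -6e^(t)sin(3t) - 3e^(t)cos(3t)

Coefficient matrix A = [[-20, 30], [-15, 22]].
Characteristic polynomial det(A - λI) = λ^2 - 2λ + 10 = 0.
Eigenvalues λ = 1 ± 3i (complex conjugate pair).
For λ=1+3i: an eigenvector is (1,1) - i(3,2) = (1 - 3i, 1 - 2i).
A real fundamental pair from Re and Im of e^((1+3i)t)v: X_1 = e^(t)(cos(3t)·(1,1) + sin(3t)·(3,2)), X_2 = e^(t)(sin(3t)·(1,1) - cos(3t)·(3,2)).
General solution: c_1X_1 + c_2X_2.
Applying x(0)=-3, y(0)=-3 gives c_1=-3, c_2=0.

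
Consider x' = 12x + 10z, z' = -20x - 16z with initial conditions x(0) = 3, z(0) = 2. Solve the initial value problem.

Coefficient matrix A = [[12, 10], [-20, -16]].
Characteristic polynomial det(A - λI) = λ^2 + 4λ + 8 = 0.
Eigenvalues λ = -2 ± 2i (complex conjugate pair).
For λ=-2+2i: an eigenvector is (1,-1) - i(2,-3) = (1 - 2i, -1 + 3i).
A real fundamental pair from Re and Im of e^((-2+2i)t)v: X_1 = e^(-2t)(cos(2t)·(1,-1) + sin(2t)·(2,-3)), X_2 = e^(-2t)(sin(2t)·(1,-1) - cos(2t)·(2,-3)).
General solution: C_1X_1 + C_2X_2.
Applying x(0)=3, z(0)=2 gives C_1=13, C_2=5.

x(t) = 31e^(-2t)sin(2t) + 3e^(-2t)cos(2t), z(t) = -44e^(-2t)sin(2t) + 2e^(-2t)cos(2t)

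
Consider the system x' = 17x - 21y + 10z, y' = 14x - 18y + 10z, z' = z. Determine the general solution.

x(t) = 3C_1e^(3t) + C_2e^(-4t) + 2C_3e^(t), y(t) = 2C_1e^(3t) + C_2e^(-4t) + 2C_3e^(t), z(t) = C_3e^(t)

Coefficient matrix A = [[17, -21, 10], [14, -18, 10], [0, 0, 1]].
det(A - λI) = 0 gives eigenvalues λ = 3, -4, 1.
For λ=3: eigenvector (3,2,0).
For λ=-4: eigenvector (1,1,0).
For λ=1: eigenvector (2,2,1).
General solution: C_1e^(3t)(3,2,0) + C_2e^(-4t)(1,1,0) + C_3e^(t)(2,2,1).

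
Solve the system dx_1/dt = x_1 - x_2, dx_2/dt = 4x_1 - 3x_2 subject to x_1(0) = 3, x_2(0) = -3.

x_1(t) = 9te^(-t) + 3e^(-t), x_2(t) = 18te^(-t) - 3e^(-t)

Coefficient matrix A = [[1, -1], [4, -3]].
Characteristic polynomial det(A - λI) = λ^2 + 2λ + 1 = 0.
Single eigenvalue λ = -1 with algebraic multiplicity 2.
Eigenvector v = (1,2); generalized eigenvector w with (A-λI)w=v is (0,-1).
General solution: e^(-t)[c_1·v + c_2·(t·v + w)].
Applying x_1(0)=3, x_2(0)=-3 gives c_1=3, c_2=9.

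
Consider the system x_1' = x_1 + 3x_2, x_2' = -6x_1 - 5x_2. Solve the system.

x_1(t) = K_1e^(-2t)sin(3t) - K_2e^(-2t)cos(3t), x_2(t) = -K_1e^(-2t)sin(3t) + K_1e^(-2t)cos(3t) + K_2e^(-2t)sin(3t) + K_2e^(-2t)cos(3t)

Coefficient matrix A = [[1, 3], [-6, -5]].
Characteristic polynomial det(A - λI) = λ^2 + 4λ + 13 = 0.
Eigenvalues λ = -2 ± 3i (complex conjugate pair).
For λ=-2+3i: an eigenvector is (0,1) - i(1,-1) = (0 - i, 1 + i).
A real fundamental pair from Re and Im of e^((-2+3i)t)v: X_1 = e^(-2t)(cos(3t)·(0,1) + sin(3t)·(1,-1)), X_2 = e^(-2t)(sin(3t)·(0,1) - cos(3t)·(1,-1)).
General solution: K_1X_1 + K_2X_2.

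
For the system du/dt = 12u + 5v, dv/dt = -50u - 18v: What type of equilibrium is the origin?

stable spiral

A = [[12,5],[-50,-18]]; det(A-λI) = λ^2 + 6λ + 34.
λ = -3 ± 5i: negative real part.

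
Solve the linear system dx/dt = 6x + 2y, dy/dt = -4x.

x(t) = -c_1e^(2t) + c_2e^(4t), y(t) = 2c_1e^(2t) - c_2e^(4t)

Coefficient matrix A = [[6, 2], [-4, 0]].
Characteristic polynomial det(A - λI) = λ^2 - 6λ + 8 = 0.
Eigenvalues λ = 2, 4.
For λ=2: (A-λI) row 1 is [4, 2], so an eigenvector is (-1, 2).
For λ=4: (A-λI) row 1 is [2, 2], so an eigenvector is (1, -1).
General solution: c_1e^(2t)(-1,2) + c_2e^(4t)(1,-1).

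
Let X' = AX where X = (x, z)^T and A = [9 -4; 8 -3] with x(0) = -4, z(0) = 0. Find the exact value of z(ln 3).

A = [[9,-4],[8,-3]]; eigenvalues λ = 5, 1.
Eigenvectors: (1,1) for λ=5, (1,2) for λ=1.
From the initial condition, c_1 = -8, c_2 = 4.
z(ln 3) = (-8)(3^5)(1) + (4)(3^1)(2) = -1920.

-1920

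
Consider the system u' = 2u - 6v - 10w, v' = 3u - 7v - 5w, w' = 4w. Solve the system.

Coefficient matrix A = [[2, -6, -10], [3, -7, -5], [0, 0, 4]].
det(A - λI) = 0 gives eigenvalues λ = -4, -1, 4.
For λ=-4: eigenvector (-1,-1,0).
For λ=-1: eigenvector (2,1,0).
For λ=4: eigenvector (-2,-1,1).
General solution: C_1e^(-4t)(-1,-1,0) + C_2e^(-t)(2,1,0) + C_3e^(4t)(-2,-1,1).

u(t) = -C_1e^(-4t) + 2C_2e^(-t) - 2C_3e^(4t), v(t) = -C_1e^(-4t) + C_2e^(-t) - C_3e^(4t), w(t) = C_3e^(4t)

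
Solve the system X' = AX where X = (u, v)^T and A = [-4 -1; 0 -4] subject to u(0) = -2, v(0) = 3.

Coefficient matrix A = [[-4, -1], [0, -4]].
Characteristic polynomial det(A - λI) = λ^2 + 8λ + 16 = 0.
Single eigenvalue λ = -4 with algebraic multiplicity 2.
Eigenvector v = (-1,0); generalized eigenvector w with (A-λI)w=v is (-1,1).
General solution: e^(-4t)[C_1·v + C_2·(t·v + w)].
Applying u(0)=-2, v(0)=3 gives C_1=-1, C_2=3.

u(t) = -3te^(-4t) - 2e^(-4t), v(t) = 3e^(-4t)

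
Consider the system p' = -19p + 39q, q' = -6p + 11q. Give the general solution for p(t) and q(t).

Coefficient matrix A = [[-19, 39], [-6, 11]].
Characteristic polynomial det(A - λI) = λ^2 + 8λ + 25 = 0.
Eigenvalues λ = -4 ± 3i (complex conjugate pair).
For λ=-4+3i: an eigenvector is (3,1) - i(-2,-1) = (3 + 2i, 1 + i).
A real fundamental pair from Re and Im of e^((-4+3i)t)v: X_1 = e^(-4t)(cos(3t)·(3,1) + sin(3t)·(-2,-1)), X_2 = e^(-4t)(sin(3t)·(3,1) - cos(3t)·(-2,-1)).
General solution: c_1X_1 + c_2X_2.

p(t) = -2c_1e^(-4t)sin(3t) + 3c_1e^(-4t)cos(3t) + 3c_2e^(-4t)sin(3t) + 2c_2e^(-4t)cos(3t), q(t) = -c_1e^(-4t)sin(3t) + c_1e^(-4t)cos(3t) + c_2e^(-4t)sin(3t) + c_2e^(-4t)cos(3t)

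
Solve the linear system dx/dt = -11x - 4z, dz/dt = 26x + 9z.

Coefficient matrix A = [[-11, -4], [26, 9]].
Characteristic polynomial det(A - λI) = λ^2 + 2λ + 5 = 0.
Eigenvalues λ = -1 ± 2i (complex conjugate pair).
For λ=-1+2i: an eigenvector is (-1,2) - i(1,-3) = (-1 - i, 2 + 3i).
A real fundamental pair from Re and Im of e^((-1+2i)t)v: X_1 = e^(-t)(cos(2t)·(-1,2) + sin(2t)·(1,-3)), X_2 = e^(-t)(sin(2t)·(-1,2) - cos(2t)·(1,-3)).
General solution: K_1X_1 + K_2X_2.

x(t) = K_1e^(-t)sin(2t) - K_1e^(-t)cos(2t) - K_2e^(-t)sin(2t) - K_2e^(-t)cos(2t), z(t) = -3K_1e^(-t)sin(2t) + 2K_1e^(-t)cos(2t) + 2K_2e^(-t)sin(2t) + 3K_2e^(-t)cos(2t)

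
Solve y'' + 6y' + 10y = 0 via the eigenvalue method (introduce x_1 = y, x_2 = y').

Let x_1 = y, x_2 = y'. Then x_1' = x_2 and x_2' = -10x_1 - 6x_2.
A = [[0,1],[-10,-6]]; det(A-λI) = λ^2 + 6λ + 10.
Eigenvalues λ = -3 ± i.

y(t) = K_1e^(-3t)cos(t) + K_2e^(-3t)sin(t)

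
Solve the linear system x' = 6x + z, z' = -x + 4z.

x(t) = K_1e^(5t) + K_2te^(5t) + K_2e^(5t), z(t) = -K_1e^(5t) - K_2te^(5t)

Coefficient matrix A = [[6, 1], [-1, 4]].
Characteristic polynomial det(A - λI) = λ^2 - 10λ + 25 = 0.
Single eigenvalue λ = 5 with algebraic multiplicity 2.
Eigenvector v = (1,-1); generalized eigenvector w with (A-λI)w=v is (1,0).
General solution: e^(5t)[K_1·v + K_2·(t·v + w)].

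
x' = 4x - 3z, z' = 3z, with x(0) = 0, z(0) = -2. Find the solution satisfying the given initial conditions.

x(t) = 6e^(4t) - 6e^(3t), z(t) = -2e^(3t)

Coefficient matrix A = [[4, -3], [0, 3]].
Characteristic polynomial det(A - λI) = λ^2 - 7λ + 12 = 0.
Eigenvalues λ = 4, 3.
For λ=4: (A-λI) row 1 is [0, -3], so an eigenvector is (1, 0).
For λ=3: (A-λI) row 1 is [1, -3], so an eigenvector is (-3, -1).
General solution: C_1e^(4t)(1,0) + C_2e^(3t)(-3,-1).
Applying x(0)=0, z(0)=-2 gives C_1=6, C_2=2.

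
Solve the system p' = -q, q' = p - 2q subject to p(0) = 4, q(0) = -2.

Coefficient matrix A = [[0, -1], [1, -2]].
Characteristic polynomial det(A - λI) = λ^2 + 2λ + 1 = 0.
Single eigenvalue λ = -1 with algebraic multiplicity 2.
Eigenvector v = (1,1); generalized eigenvector w with (A-λI)w=v is (0,-1).
General solution: e^(-t)[C_1·v + C_2·(t·v + w)].
Applying p(0)=4, q(0)=-2 gives C_1=4, C_2=6.

p(t) = 6te^(-t) + 4e^(-t), q(t) = 6te^(-t) - 2e^(-t)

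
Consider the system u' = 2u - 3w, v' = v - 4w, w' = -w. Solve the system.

Coefficient matrix A = [[2, 0, -3], [0, 1, -4], [0, 0, -1]].
det(A - λI) = 0 gives eigenvalues λ = 2, 1, -1.
For λ=2: eigenvector (1,0,0).
For λ=1: eigenvector (0,1,0).
For λ=-1: eigenvector (1,2,1).
General solution: c_1e^(2t)(1,0,0) + c_2e^(t)(0,1,0) + c_3e^(-t)(1,2,1).

u(t) = c_1e^(2t) + c_3e^(-t), v(t) = c_2e^(t) + 2c_3e^(-t), w(t) = c_3e^(-t)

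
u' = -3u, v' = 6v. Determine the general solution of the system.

Coefficient matrix A = [[-3, 0], [0, 6]].
Characteristic polynomial det(A - λI) = λ^2 - 3λ - 18 = 0.
Eigenvalues λ = 6, -3.
For λ=6: (A-λI) row 1 is [-9, 0], so an eigenvector is (0, -1).
For λ=-3: (A-λI) row 2 is [0, 9], so an eigenvector is (1, 0).
General solution: c_1e^(6t)(0,-1) + c_2e^(-3t)(1,0).

u(t) = c_2e^(-3t), v(t) = -c_1e^(6t)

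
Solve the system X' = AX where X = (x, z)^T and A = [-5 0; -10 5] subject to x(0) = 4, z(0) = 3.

x(t) = 4e^(-5t), z(t) = -e^(5t) + 4e^(-5t)

Coefficient matrix A = [[-5, 0], [-10, 5]].
Characteristic polynomial det(A - λI) = λ^2 - 25 = 0.
Eigenvalues λ = 5, -5.
For λ=5: (A-λI) row 1 is [-10, 0], so an eigenvector is (0, 1).
For λ=-5: (A-λI) row 2 is [-10, 10], so an eigenvector is (-1, -1).
General solution: c_1e^(5t)(0,1) + c_2e^(-5t)(-1,-1).
Applying x(0)=4, z(0)=3 gives c_1=-1, c_2=-4.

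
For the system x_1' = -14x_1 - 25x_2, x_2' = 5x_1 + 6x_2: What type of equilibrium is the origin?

A = [[-14,-25],[5,6]]; det(A-λI) = λ^2 + 8λ + 41.
λ = -4 ± 5i: negative real part.

stable spiral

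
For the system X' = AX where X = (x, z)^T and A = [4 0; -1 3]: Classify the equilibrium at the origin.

A = [[4,0],[-1,3]]; det(A-λI) = λ^2 - 7λ + 12.
λ = 3, 4: both positive.

unstable node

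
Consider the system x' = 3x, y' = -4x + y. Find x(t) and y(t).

Coefficient matrix A = [[3, 0], [-4, 1]].
Characteristic polynomial det(A - λI) = λ^2 - 4λ + 3 = 0.
Eigenvalues λ = 3, 1.
For λ=3: (A-λI) row 2 is [-4, -2], so an eigenvector is (1, -2).
For λ=1: (A-λI) row 1 is [2, 0], so an eigenvector is (0, 1).
General solution: K_1e^(3t)(1,-2) + K_2e^(t)(0,1).

x(t) = K_1e^(3t), y(t) = -2K_1e^(3t) + K_2e^(t)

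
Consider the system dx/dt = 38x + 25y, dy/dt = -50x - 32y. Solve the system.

Coefficient matrix A = [[38, 25], [-50, -32]].
Characteristic polynomial det(A - λI) = λ^2 - 6λ + 34 = 0.
Eigenvalues λ = 3 ± 5i (complex conjugate pair).
For λ=3+5i: an eigenvector is (2,-3) - i(-1,1) = (2 + i, -3 - i).
A real fundamental pair from Re and Im of e^((3+5i)t)v: X_1 = e^(3t)(cos(5t)·(2,-3) + sin(5t)·(-1,1)), X_2 = e^(3t)(sin(5t)·(2,-3) - cos(5t)·(-1,1)).
General solution: C_1X_1 + C_2X_2.

x(t) = -C_1e^(3t)sin(5t) + 2C_1e^(3t)cos(5t) + 2C_2e^(3t)sin(5t) + C_2e^(3t)cos(5t), y(t) = C_1e^(3t)sin(5t) - 3C_1e^(3t)cos(5t) - 3C_2e^(3t)sin(5t) - C_2e^(3t)cos(5t)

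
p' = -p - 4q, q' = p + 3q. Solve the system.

p(t) = -2K_1e^(t) - 2K_2te^(t) - K_2e^(t), q(t) = K_1e^(t) + K_2te^(t) + K_2e^(t)

Coefficient matrix A = [[-1, -4], [1, 3]].
Characteristic polynomial det(A - λI) = λ^2 - 2λ + 1 = 0.
Single eigenvalue λ = 1 with algebraic multiplicity 2.
Eigenvector v = (-2,1); generalized eigenvector w with (A-λI)w=v is (-1,1).
General solution: e^(t)[K_1·v + K_2·(t·v + w)].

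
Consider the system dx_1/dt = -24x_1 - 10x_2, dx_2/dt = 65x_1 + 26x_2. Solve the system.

Coefficient matrix A = [[-24, -10], [65, 26]].
Characteristic polynomial det(A - λI) = λ^2 - 2λ + 26 = 0.
Eigenvalues λ = 1 ± 5i (complex conjugate pair).
For λ=1+5i: an eigenvector is (1,-2) - i(-1,3) = (1 + i, -2 - 3i).
A real fundamental pair from Re and Im of e^((1+5i)t)v: X_1 = e^(t)(cos(5t)·(1,-2) + sin(5t)·(-1,3)), X_2 = e^(t)(sin(5t)·(1,-2) - cos(5t)·(-1,3)).
General solution: C_1X_1 + C_2X_2.

x_1(t) = -C_1e^(t)sin(5t) + C_1e^(t)cos(5t) + C_2e^(t)sin(5t) + C_2e^(t)cos(5t), x_2(t) = 3C_1e^(t)sin(5t) - 2C_1e^(t)cos(5t) - 2C_2e^(t)sin(5t) - 3C_2e^(t)cos(5t)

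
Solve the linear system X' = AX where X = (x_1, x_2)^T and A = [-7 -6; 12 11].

Coefficient matrix A = [[-7, -6], [12, 11]].
Characteristic polynomial det(A - λI) = λ^2 - 4λ - 5 = 0.
Eigenvalues λ = 5, -1.
For λ=5: (A-λI) row 1 is [-12, -6], so an eigenvector is (-1, 2).
For λ=-1: (A-λI) row 1 is [-6, -6], so an eigenvector is (1, -1).
General solution: K_1e^(5t)(-1,2) + K_2e^(-t)(1,-1).

x_1(t) = -K_1e^(5t) + K_2e^(-t), x_2(t) = 2K_1e^(5t) - K_2e^(-t)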